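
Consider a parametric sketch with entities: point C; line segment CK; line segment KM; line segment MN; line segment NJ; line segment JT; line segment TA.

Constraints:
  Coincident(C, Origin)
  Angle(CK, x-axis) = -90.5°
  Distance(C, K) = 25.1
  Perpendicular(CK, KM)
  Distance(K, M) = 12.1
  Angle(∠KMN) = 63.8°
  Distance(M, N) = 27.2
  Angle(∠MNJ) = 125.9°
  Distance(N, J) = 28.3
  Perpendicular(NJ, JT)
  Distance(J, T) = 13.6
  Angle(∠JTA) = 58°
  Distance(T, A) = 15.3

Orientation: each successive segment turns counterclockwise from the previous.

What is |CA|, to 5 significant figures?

16.325

NJ is perpendicular to JT, so JT runs at -100.20°; with |JT| = 13.6, T = (-30.176, -9.0689). ∠JTA = 58.0° gives TA at 21.800° from the x-axis; with |TA| = 15.3, A = (-15.970, -3.3870). Then |CA| = |A − C| = 16.325.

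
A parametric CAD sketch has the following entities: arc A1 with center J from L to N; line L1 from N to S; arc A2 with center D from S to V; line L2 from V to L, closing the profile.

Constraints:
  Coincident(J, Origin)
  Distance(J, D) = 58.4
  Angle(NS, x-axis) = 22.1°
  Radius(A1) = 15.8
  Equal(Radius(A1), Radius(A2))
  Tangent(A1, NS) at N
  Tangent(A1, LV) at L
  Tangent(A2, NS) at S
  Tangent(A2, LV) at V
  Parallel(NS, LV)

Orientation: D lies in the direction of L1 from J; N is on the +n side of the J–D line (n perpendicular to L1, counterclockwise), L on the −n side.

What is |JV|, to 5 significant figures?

60.500

Tangency of A1 to both parallel lines with radius 15.8 puts N and L at J ± 15.8·n: N = (-5.9443, 14.639), L = (5.9443, -14.639). Equal radii place S and V the same way about D: S = D + 15.8·n = (48.165, 36.611), V = D − 15.8·n = (60.054, 7.3323). Then |JV| = |V − J| = 60.500.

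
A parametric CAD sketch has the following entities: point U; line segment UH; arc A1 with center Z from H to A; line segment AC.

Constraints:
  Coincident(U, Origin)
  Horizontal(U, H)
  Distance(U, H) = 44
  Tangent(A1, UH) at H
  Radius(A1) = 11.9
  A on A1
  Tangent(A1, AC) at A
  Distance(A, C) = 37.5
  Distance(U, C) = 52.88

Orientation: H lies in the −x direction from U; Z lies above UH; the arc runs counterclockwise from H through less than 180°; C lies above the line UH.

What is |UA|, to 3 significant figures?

33.7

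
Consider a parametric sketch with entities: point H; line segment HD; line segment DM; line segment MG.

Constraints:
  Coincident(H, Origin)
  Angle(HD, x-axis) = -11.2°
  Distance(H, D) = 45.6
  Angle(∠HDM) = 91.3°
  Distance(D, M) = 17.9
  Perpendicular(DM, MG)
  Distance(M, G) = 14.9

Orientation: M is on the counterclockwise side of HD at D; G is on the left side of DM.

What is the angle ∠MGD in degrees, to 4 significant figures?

50.23°

∠HDM = 91.3°, so DM runs at -11.2° + (180° − 91.3°) = 77.50° from the x-axis; with |DM| = 17.9, M = D + 17.9·(cos 77.50°, sin 77.50°) = (48.61, 8.619). DM is perpendicular to MG; with |MG| = 14.9 on the left of DM, G = M + 14.9·(-0.9763, 0.2164) = (34.06, 11.84). Then cos ∠MGD = GM·GD / (|GM||GD|), giving 50.23°.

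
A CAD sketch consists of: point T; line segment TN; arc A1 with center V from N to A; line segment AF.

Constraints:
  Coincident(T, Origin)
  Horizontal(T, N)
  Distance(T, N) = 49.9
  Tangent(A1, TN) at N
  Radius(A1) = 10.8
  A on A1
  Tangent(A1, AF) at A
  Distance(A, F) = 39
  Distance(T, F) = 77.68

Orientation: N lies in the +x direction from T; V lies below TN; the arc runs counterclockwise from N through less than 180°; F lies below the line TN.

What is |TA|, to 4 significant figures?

43.51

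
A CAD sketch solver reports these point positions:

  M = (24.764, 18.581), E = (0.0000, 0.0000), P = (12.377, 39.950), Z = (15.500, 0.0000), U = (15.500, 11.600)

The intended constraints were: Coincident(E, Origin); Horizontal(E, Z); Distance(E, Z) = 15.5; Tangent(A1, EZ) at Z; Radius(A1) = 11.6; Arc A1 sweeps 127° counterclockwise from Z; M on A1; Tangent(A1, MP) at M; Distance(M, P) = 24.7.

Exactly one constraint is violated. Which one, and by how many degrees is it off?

Tangent(A1, MP) at M — off by 6.90°.

E = (0.00, 0.00) ✓; E.y = 0.00, Z.y = 0.00 ✓; |EZ| = 15.50 ✓; ∠(UZ, ZE) = 90.00° ✓; |UZ| = 11.60 ✓; bearing(U→M) − bearing(U→Z) = 127.0° ✓; |UM| = 11.60 ✓; ∠(UM, MP) = 96.90° ✗; |MP| = 24.70 ✓.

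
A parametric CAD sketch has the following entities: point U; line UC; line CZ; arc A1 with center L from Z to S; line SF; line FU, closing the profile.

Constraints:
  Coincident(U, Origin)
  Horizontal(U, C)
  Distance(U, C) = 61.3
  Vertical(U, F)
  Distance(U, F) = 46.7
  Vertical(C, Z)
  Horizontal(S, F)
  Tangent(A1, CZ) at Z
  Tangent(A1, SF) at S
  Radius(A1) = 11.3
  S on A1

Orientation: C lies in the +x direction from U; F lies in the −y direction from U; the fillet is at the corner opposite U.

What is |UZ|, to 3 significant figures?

70.8

The virtual corner opposite U is at (61.3, -46.7). A1 meets CZ tangentially, so LZ is at right angles to CZ and tangency of A1 to SF means the radius LS is perpendicular to SF, with radius 11.3, so the center L sits 11.3 in from both sides at L = (50.0, -35.4). That places the tangent points at Z = (61.3, -35.4) on CZ and S = (50.0, -46.7) on SF. Then |UZ| = |Z − U| = 70.8.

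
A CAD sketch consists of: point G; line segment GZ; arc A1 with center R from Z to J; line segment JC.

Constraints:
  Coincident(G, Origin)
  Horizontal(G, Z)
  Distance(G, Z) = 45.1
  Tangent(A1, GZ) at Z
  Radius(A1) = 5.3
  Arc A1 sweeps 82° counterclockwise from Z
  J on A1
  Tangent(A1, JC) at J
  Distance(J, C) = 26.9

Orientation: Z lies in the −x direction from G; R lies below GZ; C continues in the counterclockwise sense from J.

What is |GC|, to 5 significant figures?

62.446

On A1, Z sits at bearing 90° from R; an 82° counterclockwise sweep puts J at bearing 172°, so J = R + 5.3·(cos 172°, sin 172°) = (-50.348, -4.5624). The tangent condition forces RJ to be normal to JC, so JC runs along (−sin 172°, cos 172°); with |JC| = 26.9, C = (-54.092, -31.201). Then |GC| = |C − G| = 62.446.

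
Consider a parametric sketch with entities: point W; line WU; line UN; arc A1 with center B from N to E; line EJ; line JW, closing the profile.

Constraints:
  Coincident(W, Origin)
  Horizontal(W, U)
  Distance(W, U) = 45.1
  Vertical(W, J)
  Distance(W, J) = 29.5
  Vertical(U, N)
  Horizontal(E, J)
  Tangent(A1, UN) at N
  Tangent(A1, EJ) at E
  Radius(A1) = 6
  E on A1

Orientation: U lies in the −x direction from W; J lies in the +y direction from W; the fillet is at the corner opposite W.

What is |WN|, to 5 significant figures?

50.855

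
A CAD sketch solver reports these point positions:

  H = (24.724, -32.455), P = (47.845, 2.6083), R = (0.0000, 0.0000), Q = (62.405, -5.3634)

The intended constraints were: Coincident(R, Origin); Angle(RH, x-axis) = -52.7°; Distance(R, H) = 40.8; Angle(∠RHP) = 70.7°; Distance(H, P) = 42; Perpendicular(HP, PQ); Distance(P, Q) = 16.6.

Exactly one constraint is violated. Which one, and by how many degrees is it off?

Perpendicular(HP, PQ) — off by 4.70°.

R = (0.00, 0.00) ✓; RH at -52.70° ✓; |RH| = 40.80 ✓; ∠RHP = 70.70° ✓; |HP| = 42.00 ✓; ∠(HP, PQ) = 85.30° ✗; |PQ| = 16.60 ✓.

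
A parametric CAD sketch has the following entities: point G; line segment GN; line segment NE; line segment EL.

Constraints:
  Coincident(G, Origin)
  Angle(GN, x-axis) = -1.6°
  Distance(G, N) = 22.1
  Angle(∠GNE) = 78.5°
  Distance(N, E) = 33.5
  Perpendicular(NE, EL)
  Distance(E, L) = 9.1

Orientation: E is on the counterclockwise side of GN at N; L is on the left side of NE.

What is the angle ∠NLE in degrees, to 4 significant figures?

74.80°

G is at the origin; GN runs at -1.6° with length 22.1, so N = 22.1·(cos -1.6°, sin -1.6°) = (22.09, -0.6171). ∠GNE = 78.5°, so NE runs at -1.6° + (180° − 78.5°) = 99.90° from the x-axis; with |NE| = 33.5, E = N + 33.5·(cos 99.90°, sin 99.90°) = (16.33, 32.38). NE ⟂ EL; with |EL| = 9.1 on the left of NE, L = E + 9.1·(-0.9851, -0.1719) = (7.367, 30.82). Then cos ∠NLE = LN·LE / (|LN||LE|), giving 74.80°.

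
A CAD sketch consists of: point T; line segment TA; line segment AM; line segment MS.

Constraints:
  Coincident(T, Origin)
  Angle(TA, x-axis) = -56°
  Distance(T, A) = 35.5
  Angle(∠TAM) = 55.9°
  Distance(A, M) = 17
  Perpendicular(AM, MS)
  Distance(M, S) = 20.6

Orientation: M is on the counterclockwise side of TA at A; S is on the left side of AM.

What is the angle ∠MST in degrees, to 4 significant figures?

161.7°

∠TAM = 55.9°, so AM runs at -56.0° + (180° − 55.9°) = 68.10° from the x-axis; with |AM| = 17.0, M = A + 17.0·(cos 68.10°, sin 68.10°) = (26.19, -13.66). AM is perpendicular to MS; with |MS| = 20.6 on the left of AM, S = M + 20.6·(-0.9278, 0.3730) = (7.079, -5.974). Then cos ∠MST = SM·ST / (|SM||ST|), giving 161.7°.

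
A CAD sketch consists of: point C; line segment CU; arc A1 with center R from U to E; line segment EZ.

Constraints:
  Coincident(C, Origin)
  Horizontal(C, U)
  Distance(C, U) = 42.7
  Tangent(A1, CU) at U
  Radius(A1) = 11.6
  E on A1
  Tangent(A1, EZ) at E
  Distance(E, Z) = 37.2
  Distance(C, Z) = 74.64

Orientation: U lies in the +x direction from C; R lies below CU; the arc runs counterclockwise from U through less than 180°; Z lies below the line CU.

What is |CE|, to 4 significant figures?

38.72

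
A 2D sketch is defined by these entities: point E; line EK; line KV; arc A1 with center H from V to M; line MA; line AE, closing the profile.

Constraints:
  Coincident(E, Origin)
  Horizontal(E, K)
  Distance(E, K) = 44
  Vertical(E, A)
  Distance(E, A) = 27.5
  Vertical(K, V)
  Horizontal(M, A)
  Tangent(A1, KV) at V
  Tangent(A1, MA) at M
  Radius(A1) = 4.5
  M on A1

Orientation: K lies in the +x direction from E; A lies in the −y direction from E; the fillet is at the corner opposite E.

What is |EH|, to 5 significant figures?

45.708

E is at the origin; EK is horizontal with |EK| = 44.0 and K on the +x side, so K = (44.000, 0.0000). EA is vertical with |EA| = 27.5 and A on the −y side, so A = (0.0000, -27.500). The virtual corner opposite E is at (44.000, -27.500). Since A1 is tangent to KV there, HV ⟂ KV and the tangent condition forces HM to be normal to MA, with radius 4.5, so the center H sits 4.5 in from both sides at H = (39.500, -23.000). Then |EH| = |H − E| = 45.708.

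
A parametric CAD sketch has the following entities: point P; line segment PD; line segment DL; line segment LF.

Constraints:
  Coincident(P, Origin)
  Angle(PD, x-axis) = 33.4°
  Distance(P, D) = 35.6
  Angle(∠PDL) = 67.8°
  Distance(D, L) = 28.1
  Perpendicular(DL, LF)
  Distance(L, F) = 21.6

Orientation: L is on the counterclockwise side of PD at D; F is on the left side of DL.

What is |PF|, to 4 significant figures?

18.54

∠PDL = 67.8°, so DL runs at 33.4° + (180° − 67.8°) = 145.6° from the x-axis; with |DL| = 28.1, L = D + 28.1·(cos 145.6°, sin 145.6°) = (6.535, 35.47). DL ⟂ LF; with |LF| = 21.6 on the left of DL, F = L + 21.6·(-0.5650, -0.8251) = (-5.668, 17.65). Then |PF| = |F − P| = 18.54.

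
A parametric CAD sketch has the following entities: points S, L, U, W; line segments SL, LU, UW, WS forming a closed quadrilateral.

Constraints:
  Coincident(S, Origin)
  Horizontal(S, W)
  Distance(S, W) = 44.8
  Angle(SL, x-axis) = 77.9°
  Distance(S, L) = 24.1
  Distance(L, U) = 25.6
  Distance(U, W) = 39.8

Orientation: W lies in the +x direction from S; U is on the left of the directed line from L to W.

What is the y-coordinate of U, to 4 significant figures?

35.85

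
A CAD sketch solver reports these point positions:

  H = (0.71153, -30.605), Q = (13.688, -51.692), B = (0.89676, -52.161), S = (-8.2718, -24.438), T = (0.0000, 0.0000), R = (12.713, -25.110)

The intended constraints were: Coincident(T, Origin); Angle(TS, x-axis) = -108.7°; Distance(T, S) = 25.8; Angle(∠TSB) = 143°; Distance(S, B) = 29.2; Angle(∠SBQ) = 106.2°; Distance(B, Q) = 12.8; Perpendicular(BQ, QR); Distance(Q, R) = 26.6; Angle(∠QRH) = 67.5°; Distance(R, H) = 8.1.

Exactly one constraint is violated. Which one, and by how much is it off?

Distance(R, H) = 8.1 — off by 5.10.

T = (0.00, 0.00) ✓; TS at -108.7° ✓; |TS| = 25.80 ✓; ∠TSB = 143.0° ✓; |SB| = 29.20 ✓; ∠SBQ = 106.2° ✓; |BQ| = 12.80 ✓; ∠(BQ, QR) = 90.00° ✓; |QR| = 26.60 ✓; ∠QRH = 67.50° ✓; |RH| = 13.20 ✗.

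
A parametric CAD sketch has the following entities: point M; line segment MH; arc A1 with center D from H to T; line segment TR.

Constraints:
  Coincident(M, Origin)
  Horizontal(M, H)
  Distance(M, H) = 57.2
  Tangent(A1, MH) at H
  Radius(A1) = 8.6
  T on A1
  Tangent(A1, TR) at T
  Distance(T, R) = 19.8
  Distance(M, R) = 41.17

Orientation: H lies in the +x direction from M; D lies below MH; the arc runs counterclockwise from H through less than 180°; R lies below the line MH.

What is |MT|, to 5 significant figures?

50.987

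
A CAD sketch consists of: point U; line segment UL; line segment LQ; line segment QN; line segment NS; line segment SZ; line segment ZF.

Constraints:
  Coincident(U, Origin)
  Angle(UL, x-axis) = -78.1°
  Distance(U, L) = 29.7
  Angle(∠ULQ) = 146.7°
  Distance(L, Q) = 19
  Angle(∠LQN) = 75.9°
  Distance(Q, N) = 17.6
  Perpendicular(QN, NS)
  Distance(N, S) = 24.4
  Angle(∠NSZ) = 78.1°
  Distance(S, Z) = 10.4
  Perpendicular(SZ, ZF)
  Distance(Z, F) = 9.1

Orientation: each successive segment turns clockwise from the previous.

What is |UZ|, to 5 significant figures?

25.069

U is at the origin; UL runs at -78.1° with length 29.7, so L = (6.1243, -29.062). ∠ULQ = 146.7° gives LQ at -111.40° from the x-axis; with |LQ| = 19.0, Q = (-0.80839, -46.752). ∠LQN = 75.9° gives QN at 144.50° from the x-axis; with |QN| = 17.6, N = (-15.137, -36.531). QN is perpendicular to NS, so NS runs at 54.500°; with |NS| = 24.4, S = (-0.96768, -16.667). ∠NSZ = 78.1° gives SZ at -47.400° from the x-axis; with |SZ| = 10.4, Z = (6.0718, -24.322). Then |UZ| = |Z − U| = 25.069.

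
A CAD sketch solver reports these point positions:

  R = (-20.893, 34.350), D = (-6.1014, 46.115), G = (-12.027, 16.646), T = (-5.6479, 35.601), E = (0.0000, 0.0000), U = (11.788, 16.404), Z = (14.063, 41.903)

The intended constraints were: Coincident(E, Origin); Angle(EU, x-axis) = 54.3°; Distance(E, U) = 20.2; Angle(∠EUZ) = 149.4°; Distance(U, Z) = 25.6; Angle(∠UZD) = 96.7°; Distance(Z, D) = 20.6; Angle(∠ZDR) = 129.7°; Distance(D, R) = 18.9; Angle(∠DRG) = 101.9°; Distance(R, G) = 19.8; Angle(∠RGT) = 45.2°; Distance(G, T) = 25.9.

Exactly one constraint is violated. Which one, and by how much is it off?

Distance(G, T) = 25.9 — off by 5.90.

E = (0.00, 0.00) ✓; EU at 54.30° ✓; |EU| = 20.20 ✓; ∠EUZ = 149.4° ✓; |UZ| = 25.60 ✓; ∠UZD = 96.70° ✓; |ZD| = 20.60 ✓; ∠ZDR = 129.7° ✓; |DR| = 18.90 ✓; ∠DRG = 101.9° ✓; |RG| = 19.80 ✓; ∠RGT = 45.20° ✓; |GT| = 20.00 ✗.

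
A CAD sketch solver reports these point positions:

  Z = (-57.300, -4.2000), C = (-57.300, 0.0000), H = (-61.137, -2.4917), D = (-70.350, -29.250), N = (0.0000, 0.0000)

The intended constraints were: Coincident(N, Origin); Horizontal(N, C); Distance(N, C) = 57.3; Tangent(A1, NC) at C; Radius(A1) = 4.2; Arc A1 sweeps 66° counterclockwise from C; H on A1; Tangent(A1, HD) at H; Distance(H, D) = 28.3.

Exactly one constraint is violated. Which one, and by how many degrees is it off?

Tangent(A1, HD) at H — off by 5.00°.

N = (0.00, 0.00) ✓; N.y = 0.00, C.y = 0.00 ✓; |NC| = 57.30 ✓; ∠(ZC, CN) = 90.00° ✓; |ZC| = 4.200 ✓; bearing(Z→H) − bearing(Z→C) = 66.00° ✓; |ZH| = 4.200 ✓; ∠(ZH, HD) = 85.00° ✗; |HD| = 28.30 ✓.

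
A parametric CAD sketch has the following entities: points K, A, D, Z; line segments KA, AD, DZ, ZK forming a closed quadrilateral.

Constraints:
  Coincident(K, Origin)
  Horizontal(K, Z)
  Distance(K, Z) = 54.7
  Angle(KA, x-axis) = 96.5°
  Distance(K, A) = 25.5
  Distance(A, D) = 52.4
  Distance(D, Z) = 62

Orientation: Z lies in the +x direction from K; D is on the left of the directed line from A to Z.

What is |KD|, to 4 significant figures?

69.94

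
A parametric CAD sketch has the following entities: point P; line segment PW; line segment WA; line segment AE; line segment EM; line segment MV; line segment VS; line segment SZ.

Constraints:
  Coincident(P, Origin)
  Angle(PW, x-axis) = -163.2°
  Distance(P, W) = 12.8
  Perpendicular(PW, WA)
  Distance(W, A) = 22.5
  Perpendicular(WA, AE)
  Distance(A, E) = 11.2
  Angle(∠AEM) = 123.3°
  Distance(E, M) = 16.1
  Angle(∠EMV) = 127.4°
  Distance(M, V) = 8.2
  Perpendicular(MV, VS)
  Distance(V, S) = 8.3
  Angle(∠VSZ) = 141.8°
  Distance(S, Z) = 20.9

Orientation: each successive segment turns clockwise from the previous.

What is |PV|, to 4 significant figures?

4.713

∠AEM = 123.3° gives EM at -39.90° from the x-axis; with |EM| = 16.1, M = (4.316, 10.75). ∠EMV = 127.4° gives MV at -92.50° from the x-axis; with |MV| = 8.2, V = (3.959, 2.558). Then |PV| = |V − P| = 4.713.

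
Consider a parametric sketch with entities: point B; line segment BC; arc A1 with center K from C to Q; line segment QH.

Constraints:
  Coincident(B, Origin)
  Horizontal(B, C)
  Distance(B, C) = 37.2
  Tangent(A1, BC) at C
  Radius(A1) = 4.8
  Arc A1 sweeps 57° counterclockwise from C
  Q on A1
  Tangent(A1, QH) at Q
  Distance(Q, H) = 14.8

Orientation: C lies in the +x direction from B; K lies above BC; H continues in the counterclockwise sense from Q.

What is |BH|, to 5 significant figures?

51.403

B is at the origin; B and C share the same y with |BC| = 37.2 and C on the +x side, so C = (37.200, 0.0000). A1 meets BC tangentially, so KC is at right angles to BC, so K = C + (0, 4.8) = (37.200, 4.8000). On A1, C sits at bearing -90° from K; a 57° counterclockwise sweep puts Q at bearing -33°, so Q = K + 4.8·(cos -33°, sin -33°) = (41.226, 2.1857). The tangent condition forces KQ to be normal to QH, so QH runs along (−sin -33°, cos -33°); with |QH| = 14.8, H = (49.286, 14.598). Then |BH| = |H − B| = 51.403.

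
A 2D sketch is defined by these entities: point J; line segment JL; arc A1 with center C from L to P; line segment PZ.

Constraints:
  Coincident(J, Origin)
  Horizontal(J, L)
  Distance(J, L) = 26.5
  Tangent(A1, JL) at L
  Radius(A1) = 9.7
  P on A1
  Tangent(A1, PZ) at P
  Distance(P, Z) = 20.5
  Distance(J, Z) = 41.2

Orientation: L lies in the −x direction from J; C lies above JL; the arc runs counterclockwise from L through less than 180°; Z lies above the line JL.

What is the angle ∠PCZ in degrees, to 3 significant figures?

64.7°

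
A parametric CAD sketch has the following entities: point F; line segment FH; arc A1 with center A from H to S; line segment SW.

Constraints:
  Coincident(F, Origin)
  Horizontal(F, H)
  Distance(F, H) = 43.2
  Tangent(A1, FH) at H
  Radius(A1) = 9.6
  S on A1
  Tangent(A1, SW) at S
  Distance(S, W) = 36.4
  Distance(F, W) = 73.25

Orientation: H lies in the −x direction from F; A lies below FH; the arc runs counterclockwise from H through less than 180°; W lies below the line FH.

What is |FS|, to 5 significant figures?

53.281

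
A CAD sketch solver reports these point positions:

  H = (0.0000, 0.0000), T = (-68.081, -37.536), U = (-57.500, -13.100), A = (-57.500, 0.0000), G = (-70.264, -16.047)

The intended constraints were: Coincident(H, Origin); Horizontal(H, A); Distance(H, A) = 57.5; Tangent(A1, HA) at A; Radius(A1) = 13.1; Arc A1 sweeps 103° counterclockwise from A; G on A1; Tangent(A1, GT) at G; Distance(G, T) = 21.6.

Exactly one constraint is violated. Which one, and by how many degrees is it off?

Tangent(A1, GT) at G — off by 7.20°.

H = (0.00, 0.00) ✓; H.y = 0.00, A.y = 0.00 ✓; |HA| = 57.50 ✓; ∠(UA, AH) = 90.00° ✓; |UA| = 13.10 ✓; bearing(U→G) − bearing(U→A) = 103.0° ✓; |UG| = 13.10 ✓; ∠(UG, GT) = 97.20° ✗; |GT| = 21.60 ✓.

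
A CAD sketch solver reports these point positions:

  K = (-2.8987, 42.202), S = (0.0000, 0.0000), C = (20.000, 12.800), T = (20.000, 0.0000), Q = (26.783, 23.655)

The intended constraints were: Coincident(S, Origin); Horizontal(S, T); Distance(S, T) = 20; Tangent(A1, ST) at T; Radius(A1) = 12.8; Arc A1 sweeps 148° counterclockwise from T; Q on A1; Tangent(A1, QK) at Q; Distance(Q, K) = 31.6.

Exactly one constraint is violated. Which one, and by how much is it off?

Distance(Q, K) = 31.6 — off by 3.40.

S = (0.00, 0.00) ✓; S.y = 0.00, T.y = 0.00 ✓; |ST| = 20.00 ✓; ∠(CT, TS) = 90.00° ✓; |CT| = 12.80 ✓; bearing(C→Q) − bearing(C→T) = 148.0° ✓; |CQ| = 12.80 ✓; ∠(CQ, QK) = 90.00° ✓; |QK| = 35.00 ✗.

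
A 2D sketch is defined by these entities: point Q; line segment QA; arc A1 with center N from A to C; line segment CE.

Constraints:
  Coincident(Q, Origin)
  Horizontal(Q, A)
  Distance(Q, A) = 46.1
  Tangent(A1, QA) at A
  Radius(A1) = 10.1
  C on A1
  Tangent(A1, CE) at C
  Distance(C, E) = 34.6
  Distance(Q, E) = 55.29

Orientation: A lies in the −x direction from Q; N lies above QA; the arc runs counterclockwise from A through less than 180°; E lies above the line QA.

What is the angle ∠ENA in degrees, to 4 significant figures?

159.7°

Q is at the origin; QA is horizontal with |QA| = 46.1 and A on the −x side, so A = (-46.10, 0.000). Since A1 is tangent to QA there, NA ⟂ QA, so N = A + (0, 10.1) = (-46.10, 10.10). Since NC ⟂ CE (tangency), |NE| = √(10.1² + 34.6²) = 36.04 regardless of where C sits on A1. So E lies on both circle(Q, 55.29) and circle(N, 36.04); the above-QA intersection is E = (-33.60, 43.91). C is the foot of the tangent from E: C = (-36.02, 9.393).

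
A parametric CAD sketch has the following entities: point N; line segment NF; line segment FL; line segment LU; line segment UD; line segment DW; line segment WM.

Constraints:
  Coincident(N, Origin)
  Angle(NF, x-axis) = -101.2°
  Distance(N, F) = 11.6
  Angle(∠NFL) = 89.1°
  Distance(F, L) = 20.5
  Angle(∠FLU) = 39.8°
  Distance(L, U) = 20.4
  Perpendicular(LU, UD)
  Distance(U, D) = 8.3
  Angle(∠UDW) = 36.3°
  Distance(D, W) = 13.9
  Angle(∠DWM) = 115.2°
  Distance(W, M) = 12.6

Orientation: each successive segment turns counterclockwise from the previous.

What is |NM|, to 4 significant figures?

18.71

N is at the origin; NF runs at -101.2° with length 11.6, so F = (-2.253, -11.38). ∠NFL = 89.1° gives FL at -10.30° from the x-axis; with |FL| = 20.5, L = (17.92, -15.04). ∠FLU = 39.8° gives LU at 129.9° from the x-axis; with |LU| = 20.4, U = (4.831, 0.6056). The perpendicularity gives UD at right angles to LU, so UD runs at -140.1°; with |UD| = 8.3, D = (-1.537, -4.718). ∠UDW = 36.3° gives DW at 3.600° from the x-axis; with |DW| = 13.9, W = (12.34, -3.846). ∠DWM = 115.2° gives WM at 68.40° from the x-axis; with |WM| = 12.6, M = (16.97, 7.870). Then |NM| = |M − N| = 18.71.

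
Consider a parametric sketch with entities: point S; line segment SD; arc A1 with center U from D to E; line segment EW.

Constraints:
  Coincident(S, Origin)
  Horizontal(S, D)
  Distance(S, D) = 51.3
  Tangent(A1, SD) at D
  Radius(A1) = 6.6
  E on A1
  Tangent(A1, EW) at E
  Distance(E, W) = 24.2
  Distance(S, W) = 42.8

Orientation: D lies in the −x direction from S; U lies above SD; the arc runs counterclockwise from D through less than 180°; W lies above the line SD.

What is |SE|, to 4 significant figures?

45.55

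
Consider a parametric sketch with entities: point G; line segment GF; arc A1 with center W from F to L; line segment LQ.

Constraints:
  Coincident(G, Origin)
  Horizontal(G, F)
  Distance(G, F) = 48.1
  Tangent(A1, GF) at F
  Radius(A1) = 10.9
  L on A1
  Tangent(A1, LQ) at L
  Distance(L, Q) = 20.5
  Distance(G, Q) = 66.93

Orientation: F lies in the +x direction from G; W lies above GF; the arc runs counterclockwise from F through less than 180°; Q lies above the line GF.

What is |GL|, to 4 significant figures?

59.98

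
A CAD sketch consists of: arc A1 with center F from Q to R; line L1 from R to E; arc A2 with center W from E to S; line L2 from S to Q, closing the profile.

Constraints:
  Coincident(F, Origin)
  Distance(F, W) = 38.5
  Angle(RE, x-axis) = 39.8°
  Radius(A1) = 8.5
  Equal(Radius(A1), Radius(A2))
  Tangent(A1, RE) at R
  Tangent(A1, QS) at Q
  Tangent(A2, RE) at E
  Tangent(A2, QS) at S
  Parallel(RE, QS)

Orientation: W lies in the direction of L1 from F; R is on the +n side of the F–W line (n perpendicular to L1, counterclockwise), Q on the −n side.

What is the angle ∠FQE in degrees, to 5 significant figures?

66.176°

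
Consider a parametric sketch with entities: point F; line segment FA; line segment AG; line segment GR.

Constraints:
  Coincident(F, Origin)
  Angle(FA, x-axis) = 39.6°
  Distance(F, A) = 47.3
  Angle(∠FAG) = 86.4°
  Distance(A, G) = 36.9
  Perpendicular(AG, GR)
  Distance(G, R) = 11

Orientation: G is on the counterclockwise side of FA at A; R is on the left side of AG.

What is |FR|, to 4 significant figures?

49.62

∠FAG = 86.4°, so AG runs at 39.6° + (180° − 86.4°) = 133.2° from the x-axis; with |AG| = 36.9, G = A + 36.9·(cos 133.2°, sin 133.2°) = (11.19, 57.05). AG ⟂ GR; with |GR| = 11.0 on the left of AG, R = G + 11.0·(-0.7290, -0.6845) = (3.167, 49.52). Then |FR| = |R − F| = 49.62.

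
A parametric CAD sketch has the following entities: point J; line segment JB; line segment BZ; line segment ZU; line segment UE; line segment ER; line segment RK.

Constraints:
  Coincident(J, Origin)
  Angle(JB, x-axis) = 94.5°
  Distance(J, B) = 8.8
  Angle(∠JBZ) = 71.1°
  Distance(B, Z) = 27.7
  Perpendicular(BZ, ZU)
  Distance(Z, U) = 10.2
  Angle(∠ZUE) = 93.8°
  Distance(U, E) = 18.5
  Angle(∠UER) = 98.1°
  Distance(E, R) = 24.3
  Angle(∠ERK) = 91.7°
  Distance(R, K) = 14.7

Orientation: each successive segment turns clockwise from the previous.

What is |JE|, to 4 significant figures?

7.103

J is at the origin; JB runs at 94.5° with length 8.8, so B = (-0.6904, 8.773). ∠JBZ = 71.1° gives BZ at -14.40° from the x-axis; with |BZ| = 27.7, Z = (26.14, 1.884). BZ ⟂ ZU, so ZU runs at -104.4°; with |ZU| = 10.2, U = (23.60, -7.995). ∠ZUE = 93.8° gives UE at 169.4° from the x-axis; with |UE| = 18.5, E = (5.418, -4.592). Then |JE| = |E − J| = 7.103.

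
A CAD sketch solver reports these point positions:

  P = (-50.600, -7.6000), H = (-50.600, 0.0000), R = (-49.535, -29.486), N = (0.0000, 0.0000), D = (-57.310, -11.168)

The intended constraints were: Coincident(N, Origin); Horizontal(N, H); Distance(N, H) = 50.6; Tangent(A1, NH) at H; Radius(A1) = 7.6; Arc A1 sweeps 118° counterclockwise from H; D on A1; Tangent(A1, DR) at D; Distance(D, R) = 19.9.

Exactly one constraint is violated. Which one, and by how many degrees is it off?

Tangent(A1, DR) at D — off by 5.00°.

N = (0.00, 0.00) ✓; N.y = 0.00, H.y = 0.00 ✓; |NH| = 50.60 ✓; ∠(PH, HN) = 90.00° ✓; |PH| = 7.600 ✓; bearing(P→D) − bearing(P→H) = 118.0° ✓; |PD| = 7.600 ✓; ∠(PD, DR) = 95.00° ✗; |DR| = 19.90 ✓.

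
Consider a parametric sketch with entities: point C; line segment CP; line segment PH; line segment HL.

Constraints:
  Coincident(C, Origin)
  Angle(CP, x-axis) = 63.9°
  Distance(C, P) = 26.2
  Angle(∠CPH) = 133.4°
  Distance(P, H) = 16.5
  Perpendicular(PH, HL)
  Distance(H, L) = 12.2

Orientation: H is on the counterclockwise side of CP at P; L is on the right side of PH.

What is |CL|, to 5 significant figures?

46.541

C is at the origin; CP runs at 63.9° with length 26.2, so P = 26.2·(cos 63.9°, sin 63.9°) = (11.526, 23.528). ∠CPH = 133.4°, so PH runs at 63.9° + (180° − 133.4°) = 110.50° from the x-axis; with |PH| = 16.5, H = P + 16.5·(cos 110.50°, sin 110.50°) = (5.7480, 38.983). PH is perpendicular to HL; with |HL| = 12.2 on the right of PH, L = H + 12.2·(0.93667, 0.35021) = (17.175, 43.256). Then |CL| = |L − C| = 46.541.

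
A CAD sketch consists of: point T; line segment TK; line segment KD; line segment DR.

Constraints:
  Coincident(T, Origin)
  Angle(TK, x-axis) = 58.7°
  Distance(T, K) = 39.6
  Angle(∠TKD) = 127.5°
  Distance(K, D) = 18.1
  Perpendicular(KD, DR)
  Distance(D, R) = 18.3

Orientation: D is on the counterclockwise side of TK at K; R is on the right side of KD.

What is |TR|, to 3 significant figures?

65.2

T is at the origin; TK runs at 58.7° with length 39.6, so K = 39.6·(cos 58.7°, sin 58.7°) = (20.6, 33.8). ∠TKD = 127.5°, so KD runs at 58.7° + (180° − 127.5°) = 111° from the x-axis; with |KD| = 18.1, D = K + 18.1·(cos 111°, sin 111°) = (14.0, 50.7). KD is perpendicular to DR; with |DR| = 18.3 on the right of KD, R = D + 18.3·(0.932, 0.362) = (31.1, 57.3). Then |TR| = |R − T| = 65.2.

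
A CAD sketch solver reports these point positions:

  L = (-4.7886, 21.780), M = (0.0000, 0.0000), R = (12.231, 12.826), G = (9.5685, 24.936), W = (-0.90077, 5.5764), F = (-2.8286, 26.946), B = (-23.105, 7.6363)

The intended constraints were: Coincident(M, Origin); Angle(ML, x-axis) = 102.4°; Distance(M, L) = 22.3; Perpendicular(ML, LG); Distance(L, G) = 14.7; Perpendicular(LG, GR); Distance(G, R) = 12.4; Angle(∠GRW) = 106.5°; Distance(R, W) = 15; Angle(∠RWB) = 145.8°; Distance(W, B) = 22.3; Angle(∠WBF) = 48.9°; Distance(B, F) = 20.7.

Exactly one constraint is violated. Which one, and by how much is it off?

Distance(B, F) = 20.7 — off by 7.30.

M = (0.00, 0.00) ✓; ML at 102.4° ✓; |ML| = 22.30 ✓; ∠(ML, LG) = 90.00° ✓; |LG| = 14.70 ✓; ∠(LG, GR) = 90.00° ✓; |GR| = 12.40 ✓; ∠GRW = 106.5° ✓; |RW| = 15.00 ✓; ∠RWB = 145.8° ✓; |WB| = 22.30 ✓; ∠WBF = 48.90° ✓; |BF| = 28.00 ✗.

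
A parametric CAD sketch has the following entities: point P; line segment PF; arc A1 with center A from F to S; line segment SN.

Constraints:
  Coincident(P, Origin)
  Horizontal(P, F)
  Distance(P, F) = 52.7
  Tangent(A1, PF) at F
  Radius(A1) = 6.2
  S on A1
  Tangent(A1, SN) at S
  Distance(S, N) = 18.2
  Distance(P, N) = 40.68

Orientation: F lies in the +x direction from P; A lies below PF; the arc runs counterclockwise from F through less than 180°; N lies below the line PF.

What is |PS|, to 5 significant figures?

47.782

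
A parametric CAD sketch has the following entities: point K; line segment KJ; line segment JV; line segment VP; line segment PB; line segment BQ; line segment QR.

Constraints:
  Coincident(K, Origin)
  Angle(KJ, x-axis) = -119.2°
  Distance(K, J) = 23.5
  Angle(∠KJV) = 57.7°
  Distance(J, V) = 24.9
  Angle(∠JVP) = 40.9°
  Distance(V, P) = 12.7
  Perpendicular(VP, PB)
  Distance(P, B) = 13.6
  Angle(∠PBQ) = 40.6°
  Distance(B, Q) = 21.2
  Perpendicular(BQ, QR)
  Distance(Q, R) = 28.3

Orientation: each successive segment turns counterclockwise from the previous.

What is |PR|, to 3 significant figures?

22.3

∠PBQ = 40.6° gives BQ at 11.6° from the x-axis; with |BQ| = 21.2, Q = (15.8, -17.9). The perpendicularity gives QR at right angles to BQ, so QR runs at 102°; with |QR| = 28.3, R = (10.1, 9.86). Then |PR| = |R − P| = 22.3.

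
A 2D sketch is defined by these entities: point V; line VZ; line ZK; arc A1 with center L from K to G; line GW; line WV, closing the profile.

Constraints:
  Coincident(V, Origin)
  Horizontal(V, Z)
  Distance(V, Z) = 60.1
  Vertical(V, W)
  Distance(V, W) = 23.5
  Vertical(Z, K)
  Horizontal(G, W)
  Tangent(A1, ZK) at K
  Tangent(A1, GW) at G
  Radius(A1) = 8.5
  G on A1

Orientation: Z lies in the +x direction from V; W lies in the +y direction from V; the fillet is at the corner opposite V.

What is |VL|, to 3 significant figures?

53.7

VW is vertical with |VW| = 23.5 and W on the +y side, so W = (0.00, 23.5). The virtual corner opposite V is at (60.1, 23.5). The tangent condition forces LK to be normal to ZK and tangency of A1 to GW means the radius LG is perpendicular to GW, with radius 8.5, so the center L sits 8.5 in from both sides at L = (51.6, 15.0). Then |VL| = |L − V| = 53.7.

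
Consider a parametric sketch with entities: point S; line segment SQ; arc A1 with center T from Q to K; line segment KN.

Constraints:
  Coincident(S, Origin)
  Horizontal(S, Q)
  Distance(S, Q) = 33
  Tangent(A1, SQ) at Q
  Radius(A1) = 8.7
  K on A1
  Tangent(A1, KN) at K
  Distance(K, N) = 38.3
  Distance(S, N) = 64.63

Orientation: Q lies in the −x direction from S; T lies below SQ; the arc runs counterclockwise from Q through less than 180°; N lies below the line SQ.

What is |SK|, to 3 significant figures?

42.4

Checks: |TK| = 8.700 ✓; ∠(TK, KN) = 90.00° ✓; |KN| = 38.30 ✓; |SN| = 64.63 ✓.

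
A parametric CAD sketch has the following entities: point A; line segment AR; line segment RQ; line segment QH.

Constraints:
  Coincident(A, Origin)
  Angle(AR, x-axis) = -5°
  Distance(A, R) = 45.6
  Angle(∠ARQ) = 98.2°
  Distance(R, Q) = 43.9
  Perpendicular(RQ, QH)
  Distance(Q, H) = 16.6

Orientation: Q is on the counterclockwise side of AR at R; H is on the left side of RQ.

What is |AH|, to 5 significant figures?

57.920

∠ARQ = 98.2°, so RQ runs at -5.0° + (180° − 98.2°) = 76.800° from the x-axis; with |RQ| = 43.9, Q = R + 43.9·(cos 76.800°, sin 76.800°) = (55.451, 38.766). RQ is perpendicular to QH; with |QH| = 16.6 on the left of RQ, H = Q + 16.6·(-0.97358, 0.22835) = (39.290, 42.556). Then |AH| = |H − A| = 57.920.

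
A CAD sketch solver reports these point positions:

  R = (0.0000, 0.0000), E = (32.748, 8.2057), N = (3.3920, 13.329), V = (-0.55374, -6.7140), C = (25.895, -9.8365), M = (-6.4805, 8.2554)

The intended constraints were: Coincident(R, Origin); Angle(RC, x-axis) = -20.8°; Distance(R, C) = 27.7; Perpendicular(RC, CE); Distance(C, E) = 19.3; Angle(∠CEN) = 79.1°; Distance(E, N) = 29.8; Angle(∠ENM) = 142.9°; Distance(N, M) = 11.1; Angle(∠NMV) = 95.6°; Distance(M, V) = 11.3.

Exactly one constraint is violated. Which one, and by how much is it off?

Distance(M, V) = 11.3 — off by 4.80.

R = (0.00, 0.00) ✓; RC at -20.80° ✓; |RC| = 27.70 ✓; ∠(RC, CE) = 90.00° ✓; |CE| = 19.30 ✓; ∠CEN = 79.10° ✓; |EN| = 29.80 ✓; ∠ENM = 142.9° ✓; |NM| = 11.10 ✓; ∠NMV = 95.60° ✓; |MV| = 16.10 ✗.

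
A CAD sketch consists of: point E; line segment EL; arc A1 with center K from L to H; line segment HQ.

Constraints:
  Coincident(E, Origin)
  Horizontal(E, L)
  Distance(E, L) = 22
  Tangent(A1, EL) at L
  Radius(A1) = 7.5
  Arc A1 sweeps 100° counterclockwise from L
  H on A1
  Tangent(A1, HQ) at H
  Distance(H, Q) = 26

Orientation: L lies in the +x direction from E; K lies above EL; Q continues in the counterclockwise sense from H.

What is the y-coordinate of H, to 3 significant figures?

8.80

Since A1 is tangent to EL there, KL ⟂ EL, so K = L + (0, 7.5) = (22.0, 7.50). On A1, L sits at bearing -90° from K; a 100° counterclockwise sweep puts H at bearing 10°, so H = K + 7.5·(cos 10°, sin 10°) = (29.4, 8.80). So H.y = 8.80.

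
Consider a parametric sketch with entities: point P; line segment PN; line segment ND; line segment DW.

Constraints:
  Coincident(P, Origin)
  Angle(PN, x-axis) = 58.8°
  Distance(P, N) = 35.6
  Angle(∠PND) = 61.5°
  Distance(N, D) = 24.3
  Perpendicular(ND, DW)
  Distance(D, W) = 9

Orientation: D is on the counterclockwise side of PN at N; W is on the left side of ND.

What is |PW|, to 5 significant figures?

23.455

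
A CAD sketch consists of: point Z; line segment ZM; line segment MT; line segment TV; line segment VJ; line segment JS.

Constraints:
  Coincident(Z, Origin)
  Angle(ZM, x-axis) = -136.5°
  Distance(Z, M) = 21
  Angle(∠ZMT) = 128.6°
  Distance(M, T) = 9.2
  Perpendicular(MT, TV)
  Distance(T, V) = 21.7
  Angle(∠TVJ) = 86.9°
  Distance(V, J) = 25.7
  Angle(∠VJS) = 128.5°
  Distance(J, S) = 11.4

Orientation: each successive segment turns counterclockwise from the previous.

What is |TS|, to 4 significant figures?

34.10

Z is at the origin; ZM runs at -136.5° with length 21.0, so M = (-15.23, -14.46). ∠ZMT = 128.6° gives MT at -85.10° from the x-axis; with |MT| = 9.2, T = (-14.45, -23.62). The perpendicularity gives TV at right angles to MT, so TV runs at 4.900°; with |TV| = 21.7, V = (7.174, -21.77). ∠TVJ = 86.9° gives VJ at 98.00° from the x-axis; with |VJ| = 25.7, J = (3.597, 3.682). ∠VJS = 128.5° gives JS at 149.5° from the x-axis; with |JS| = 11.4, S = (-6.226, 9.468). Then |TS| = |S − T| = 34.10.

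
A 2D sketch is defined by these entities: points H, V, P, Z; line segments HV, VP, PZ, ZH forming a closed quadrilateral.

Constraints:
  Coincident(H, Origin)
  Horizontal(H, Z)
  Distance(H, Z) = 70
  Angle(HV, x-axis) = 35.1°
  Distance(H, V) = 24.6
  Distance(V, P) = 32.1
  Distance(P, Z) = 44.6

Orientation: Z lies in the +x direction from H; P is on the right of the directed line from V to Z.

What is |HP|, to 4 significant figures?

33.24

Checks: |VP| = 32.10 ✓; |PZ| = 44.60 ✓.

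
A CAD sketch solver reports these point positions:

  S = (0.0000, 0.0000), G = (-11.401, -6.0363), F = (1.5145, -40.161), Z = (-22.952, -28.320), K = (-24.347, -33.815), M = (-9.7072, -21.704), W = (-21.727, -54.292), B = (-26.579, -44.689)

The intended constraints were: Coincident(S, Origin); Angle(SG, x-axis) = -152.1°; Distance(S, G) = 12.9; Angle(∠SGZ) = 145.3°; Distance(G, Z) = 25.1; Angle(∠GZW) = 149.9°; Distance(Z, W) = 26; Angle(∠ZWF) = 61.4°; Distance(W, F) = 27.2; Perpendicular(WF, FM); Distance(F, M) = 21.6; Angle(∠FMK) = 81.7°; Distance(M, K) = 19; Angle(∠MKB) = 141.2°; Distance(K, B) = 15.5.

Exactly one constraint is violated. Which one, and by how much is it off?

Distance(K, B) = 15.5 — off by 4.40.

S = (0.00, 0.00) ✓; SG at -152.1° ✓; |SG| = 12.90 ✓; ∠SGZ = 145.3° ✓; |GZ| = 25.10 ✓; ∠GZW = 149.9° ✓; |ZW| = 26.00 ✓; ∠ZWF = 61.40° ✓; |WF| = 27.20 ✓; ∠(WF, FM) = 90.00° ✓; |FM| = 21.60 ✓; ∠FMK = 81.70° ✓; |MK| = 19.00 ✓; ∠MKB = 141.2° ✓; |KB| = 11.10 ✗.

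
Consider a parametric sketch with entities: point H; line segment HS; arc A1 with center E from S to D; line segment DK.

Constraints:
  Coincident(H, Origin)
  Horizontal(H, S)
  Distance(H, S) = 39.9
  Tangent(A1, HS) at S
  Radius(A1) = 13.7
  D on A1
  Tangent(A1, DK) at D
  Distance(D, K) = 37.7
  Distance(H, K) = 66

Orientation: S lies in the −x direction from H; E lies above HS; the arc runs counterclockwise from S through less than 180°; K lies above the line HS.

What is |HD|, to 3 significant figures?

32.2

Checks: |HS| = 39.90 ✓; |ED| = 13.70 ✓; ∠(ED, DK) = 90.00° ✓; |DK| = 37.70 ✓; |HK| = 66.00 ✓.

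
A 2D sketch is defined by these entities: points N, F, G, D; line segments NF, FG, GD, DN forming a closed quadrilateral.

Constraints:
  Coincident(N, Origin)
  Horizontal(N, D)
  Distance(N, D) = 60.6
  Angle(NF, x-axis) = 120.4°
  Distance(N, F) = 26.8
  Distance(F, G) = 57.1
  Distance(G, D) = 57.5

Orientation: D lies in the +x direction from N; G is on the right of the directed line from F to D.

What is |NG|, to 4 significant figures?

30.51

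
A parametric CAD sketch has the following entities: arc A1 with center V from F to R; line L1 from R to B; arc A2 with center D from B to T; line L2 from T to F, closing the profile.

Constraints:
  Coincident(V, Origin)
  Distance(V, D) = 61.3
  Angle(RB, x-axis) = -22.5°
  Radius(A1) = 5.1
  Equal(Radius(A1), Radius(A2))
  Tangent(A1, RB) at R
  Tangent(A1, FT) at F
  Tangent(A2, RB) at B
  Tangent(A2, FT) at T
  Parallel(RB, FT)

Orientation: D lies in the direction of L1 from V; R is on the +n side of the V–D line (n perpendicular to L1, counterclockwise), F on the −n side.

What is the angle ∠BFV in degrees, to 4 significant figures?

80.55°

The slot axis is L1's direction at -22.5°, so u = (cos -22.5°, sin -22.5°) = (0.9239, -0.3827) and n = (−sin -22.5°, cos -22.5°) = (0.3827, 0.9239). V is at the origin and D lies 61.3 along u from V, so D = 61.3·u = (56.63, -23.46). Tangency of A1 to both parallel lines with radius 5.1 puts R and F at V ± 5.1·n: R = (1.952, 4.712), F = (-1.952, -4.712). Equal radii place B and T the same way about D: B = D + 5.1·n = (58.59, -18.75), T = D − 5.1·n = (54.68, -28.17). Then cos ∠BFV = FB·FV / (|FB||FV|), giving 80.55°.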